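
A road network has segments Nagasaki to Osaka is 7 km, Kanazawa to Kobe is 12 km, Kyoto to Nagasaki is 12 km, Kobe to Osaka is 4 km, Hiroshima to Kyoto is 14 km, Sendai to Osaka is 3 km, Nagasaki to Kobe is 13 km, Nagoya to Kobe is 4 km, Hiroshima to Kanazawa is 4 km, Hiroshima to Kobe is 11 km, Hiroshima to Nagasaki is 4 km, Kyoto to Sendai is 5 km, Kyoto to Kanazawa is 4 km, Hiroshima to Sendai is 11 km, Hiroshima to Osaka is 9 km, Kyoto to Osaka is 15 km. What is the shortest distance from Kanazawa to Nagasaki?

Some routes from Kanazawa to Nagasaki:
Kanazawa-Kyoto-Sendai-Osaka-Nagasaki: 4 + 5 + 3 + 7 = 19
Kanazawa-Kyoto-Nagasaki: 4 + 12 = 16
Kanazawa-Hiroshima-Nagasaki: 4 + 4 = 8
Shortest: 8 km.

8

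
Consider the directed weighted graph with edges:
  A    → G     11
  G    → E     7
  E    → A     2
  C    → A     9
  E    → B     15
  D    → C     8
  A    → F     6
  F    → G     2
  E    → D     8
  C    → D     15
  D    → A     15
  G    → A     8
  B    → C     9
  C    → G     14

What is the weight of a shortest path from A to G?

8

Paths from A to G:
A -> F -> G: 6 + 2 = 8
A -> G: 11
The minimum is 8.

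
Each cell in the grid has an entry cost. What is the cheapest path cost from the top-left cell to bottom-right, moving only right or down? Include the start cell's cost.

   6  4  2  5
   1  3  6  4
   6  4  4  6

One optimal route is [0,0]→[1,0]→[1,1]→[2,1]→[2,2]→[2,3].
Its cost is 6 + 1 + 3 + 4 + 4 + 6 = 24.

24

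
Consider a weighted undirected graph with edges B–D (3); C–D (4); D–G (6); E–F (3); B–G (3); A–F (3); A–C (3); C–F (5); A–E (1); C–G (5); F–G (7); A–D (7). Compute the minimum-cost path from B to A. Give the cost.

Comparing a few candidate routes:
B→D→A: 3 + 7 = 10
B→G→C→A: 3 + 5 + 3 = 11
B→G→F→A: 3 + 7 + 3 = 13
B→D→C→A: 3 + 4 + 3 = 10
Best route has total 10.

10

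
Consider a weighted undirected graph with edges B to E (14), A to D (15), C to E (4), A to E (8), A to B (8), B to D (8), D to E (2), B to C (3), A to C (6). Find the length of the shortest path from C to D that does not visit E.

11

Paths from C to D avoiding E:
C→B→D: 3 + 8 = 11
C→B→A→D: 3 + 8 + 15 = 26
C→A→B→D: 6 + 8 + 8 = 22
C→A→D: 6 + 15 = 21
Best route has total 11.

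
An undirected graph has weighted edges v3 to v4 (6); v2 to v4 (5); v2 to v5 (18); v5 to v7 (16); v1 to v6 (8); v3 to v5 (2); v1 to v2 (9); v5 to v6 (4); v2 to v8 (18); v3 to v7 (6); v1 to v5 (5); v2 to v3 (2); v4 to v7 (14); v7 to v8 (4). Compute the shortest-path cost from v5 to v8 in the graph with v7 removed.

A few of the v5→v8 routes:
v5-v1-v2-v8: 5 + 9 + 18 = 32
v5-v3-v2-v8: 2 + 2 + 18 = 22
v5-v3-v4-v2-v8: 2 + 6 + 5 + 18 = 31
The minimum is 22.

22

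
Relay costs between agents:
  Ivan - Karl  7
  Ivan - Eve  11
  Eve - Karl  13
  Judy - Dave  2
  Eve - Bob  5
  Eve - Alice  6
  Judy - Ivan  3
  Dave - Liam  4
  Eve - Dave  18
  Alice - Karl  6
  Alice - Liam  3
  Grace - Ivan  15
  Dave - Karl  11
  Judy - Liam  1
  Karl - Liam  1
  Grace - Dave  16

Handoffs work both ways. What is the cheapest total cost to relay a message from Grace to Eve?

26

Comparing a few candidate routes:
Grace - Ivan - Judy - Liam - Alice - Eve: 15 + 3 + 1 + 3 + 6 = 28
Grace - Dave - Judy - Liam - Alice - Eve: 16 + 2 + 1 + 3 + 6 = 28
Grace - Ivan - Eve: 15 + 11 = 26
Shortest: 26.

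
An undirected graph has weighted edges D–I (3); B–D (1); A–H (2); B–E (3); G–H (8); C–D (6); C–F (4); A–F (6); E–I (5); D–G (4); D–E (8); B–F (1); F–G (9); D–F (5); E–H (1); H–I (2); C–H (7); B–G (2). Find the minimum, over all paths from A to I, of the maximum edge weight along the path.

Checking several routes:
A → H → E → B → F → D → I: max(2, 1, 3, 1, 5, 3) = 5
A → H → E → B → G → D → I: max(2, 1, 3, 2, 4, 3) = 4
A → H → I: max(2, 2) = 2
A → H → E → B → D → I: max(2, 1, 3, 1, 3) = 3
Smallest bottleneck: 2.

2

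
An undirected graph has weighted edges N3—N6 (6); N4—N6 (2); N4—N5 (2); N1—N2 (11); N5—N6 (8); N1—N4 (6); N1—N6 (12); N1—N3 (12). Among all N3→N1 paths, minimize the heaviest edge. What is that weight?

Candidate routes:
N3 - N6 - N5 - N4 - N1: max(6, 8, 2, 6) = 8
N3 - N6 - N1: max(6, 12) = 12
N3 - N1: max(12) = 12
N3 - N6 - N4 - N1: max(6, 2, 6) = 6
Smallest bottleneck: 6.

6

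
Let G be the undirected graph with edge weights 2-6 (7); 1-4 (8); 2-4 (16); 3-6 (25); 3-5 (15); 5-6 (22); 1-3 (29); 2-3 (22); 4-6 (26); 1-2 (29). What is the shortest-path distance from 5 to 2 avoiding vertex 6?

37

Paths from 5 to 2 avoiding 6:
5→3→1→4→2: 15 + 29 + 8 + 16 = 68
5→3→2: 15 + 22 = 37
5→3→1→2: 15 + 29 + 29 = 73
Shortest: 37.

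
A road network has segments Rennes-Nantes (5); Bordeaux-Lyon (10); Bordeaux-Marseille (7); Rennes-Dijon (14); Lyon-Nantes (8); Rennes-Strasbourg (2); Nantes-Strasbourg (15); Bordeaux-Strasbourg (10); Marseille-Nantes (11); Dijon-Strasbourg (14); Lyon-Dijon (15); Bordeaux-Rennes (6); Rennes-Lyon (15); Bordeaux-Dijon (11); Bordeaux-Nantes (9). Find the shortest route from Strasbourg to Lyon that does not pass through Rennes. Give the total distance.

20

Comparing a few candidate routes:
Strasbourg - Bordeaux - Nantes - Lyon: 10 + 9 + 8 = 27
Strasbourg - Bordeaux - Lyon: 10 + 10 = 20
Strasbourg - Dijon - Lyon: 14 + 15 = 29
Strasbourg - Nantes - Lyon: 15 + 8 = 23
Strasbourg - Nantes - Bordeaux - Lyon: 15 + 9 + 10 = 34
Best route has total 20 km.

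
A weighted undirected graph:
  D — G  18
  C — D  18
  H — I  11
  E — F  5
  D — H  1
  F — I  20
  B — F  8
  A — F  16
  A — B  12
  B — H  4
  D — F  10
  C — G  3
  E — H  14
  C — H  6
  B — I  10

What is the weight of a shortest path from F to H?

11

Checking several routes:
F → B → I → H: 8 + 10 + 11 = 29
F → I → H: 20 + 11 = 31
F → B → H: 8 + 4 = 12
F → E → H: 5 + 14 = 19
F → D → H: 10 + 1 = 11
The minimum is 11.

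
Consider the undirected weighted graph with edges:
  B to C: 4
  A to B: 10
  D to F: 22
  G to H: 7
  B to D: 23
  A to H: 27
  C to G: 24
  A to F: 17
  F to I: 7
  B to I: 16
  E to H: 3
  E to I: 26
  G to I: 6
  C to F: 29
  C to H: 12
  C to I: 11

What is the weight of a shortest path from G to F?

A few of the G→F routes:
G - H - C - I - F: 7 + 12 + 11 + 7 = 37
G - C - I - F: 24 + 11 + 7 = 42
G - I - F: 6 + 7 = 13
Best route has total 13.

13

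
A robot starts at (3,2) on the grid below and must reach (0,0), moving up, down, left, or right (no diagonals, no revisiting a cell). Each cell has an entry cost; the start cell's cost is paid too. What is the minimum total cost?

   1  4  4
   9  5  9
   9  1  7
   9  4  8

23

Best path: [3,2] [3,1] [2,1] [1,1] [0,1] [0,0]
Cost: 8 + 4 + 1 + 5 + 4 + 1 = 23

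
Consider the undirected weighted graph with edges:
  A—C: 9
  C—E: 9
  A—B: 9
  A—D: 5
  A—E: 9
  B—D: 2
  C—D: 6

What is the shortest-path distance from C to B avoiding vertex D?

18

Routes from C to B avoiding D:
C - E - A - B: 9 + 9 + 9 = 27
C - A - B: 9 + 9 = 18
Shortest: 18.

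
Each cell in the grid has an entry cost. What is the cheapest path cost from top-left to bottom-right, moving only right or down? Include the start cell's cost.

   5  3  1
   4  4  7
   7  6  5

Cheapest: (0,0) -> (0,1) -> (0,2) -> (1,2) -> (2,2)
  5 + 3 + 1 + 7 + 5 = 21

21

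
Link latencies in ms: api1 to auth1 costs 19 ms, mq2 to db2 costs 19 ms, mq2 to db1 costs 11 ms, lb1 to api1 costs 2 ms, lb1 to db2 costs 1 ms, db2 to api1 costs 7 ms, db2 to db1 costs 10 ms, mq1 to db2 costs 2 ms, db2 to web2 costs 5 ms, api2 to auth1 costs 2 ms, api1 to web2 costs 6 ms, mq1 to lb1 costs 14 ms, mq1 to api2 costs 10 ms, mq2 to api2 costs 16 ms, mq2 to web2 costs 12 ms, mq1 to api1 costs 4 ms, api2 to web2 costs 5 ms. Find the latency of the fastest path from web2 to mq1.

Some routes from web2 to mq1:
web2→api2→mq1: 5 + 10 = 15
web2→api1→lb1→db2→mq1: 6 + 2 + 1 + 2 = 11
web2→db2→lb1→api1→mq1: 5 + 1 + 2 + 4 = 12
web2→api1→mq1: 6 + 4 = 10
web2→db2→mq1: 5 + 2 = 7
The minimum is 7 ms.

7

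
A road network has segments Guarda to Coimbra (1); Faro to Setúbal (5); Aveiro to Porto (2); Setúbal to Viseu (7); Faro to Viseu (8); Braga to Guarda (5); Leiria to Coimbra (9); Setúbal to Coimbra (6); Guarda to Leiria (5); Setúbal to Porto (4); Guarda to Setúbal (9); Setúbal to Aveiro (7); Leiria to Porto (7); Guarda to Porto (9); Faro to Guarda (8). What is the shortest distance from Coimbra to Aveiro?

12

Comparing a few candidate routes:
Coimbra-Guarda-Porto-Aveiro: 1 + 9 + 2 = 12
Coimbra-Setúbal-Aveiro: 6 + 7 = 13
Coimbra-Setúbal-Porto-Aveiro: 6 + 4 + 2 = 12
Shortest: 12 mi.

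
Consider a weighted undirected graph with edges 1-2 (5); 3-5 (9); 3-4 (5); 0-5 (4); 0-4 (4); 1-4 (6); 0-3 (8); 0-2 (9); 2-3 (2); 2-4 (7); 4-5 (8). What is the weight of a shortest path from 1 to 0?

10

Some routes from 1 to 0:
1 -> 2 -> 0: 5 + 9 = 14
1 -> 4 -> 0: 6 + 4 = 10
1 -> 2 -> 3 -> 4 -> 0: 5 + 2 + 5 + 4 = 16
1 -> 2 -> 3 -> 0: 5 + 2 + 8 = 15
The minimum is 10.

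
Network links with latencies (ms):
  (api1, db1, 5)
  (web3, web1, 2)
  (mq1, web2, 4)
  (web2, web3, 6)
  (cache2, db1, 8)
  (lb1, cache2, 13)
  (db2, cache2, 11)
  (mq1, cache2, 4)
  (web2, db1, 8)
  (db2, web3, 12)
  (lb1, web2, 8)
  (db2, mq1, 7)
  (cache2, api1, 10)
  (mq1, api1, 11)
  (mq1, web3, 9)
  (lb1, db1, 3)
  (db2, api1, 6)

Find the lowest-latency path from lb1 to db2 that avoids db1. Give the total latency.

A few of the lb1→db2 routes:
lb1 -> web2 -> mq1 -> db2: 8 + 4 + 7 = 19
lb1 -> cache2 -> mq1 -> db2: 13 + 4 + 7 = 24
lb1 -> web2 -> web3 -> db2: 8 + 6 + 12 = 26
lb1 -> cache2 -> db2: 13 + 11 = 24
The minimum is 19 ms.

19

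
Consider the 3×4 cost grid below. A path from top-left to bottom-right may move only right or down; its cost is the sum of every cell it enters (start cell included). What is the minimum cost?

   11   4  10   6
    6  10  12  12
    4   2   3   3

29

Path (0,0) → (1,0) → (2,0) → (2,1) → (2,2) → (2,3): 11 + 6 + 4 + 2 + 3 + 3 = 29.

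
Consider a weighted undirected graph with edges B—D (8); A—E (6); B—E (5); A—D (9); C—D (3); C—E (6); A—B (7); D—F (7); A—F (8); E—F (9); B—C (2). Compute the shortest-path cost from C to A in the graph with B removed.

12

Comparing a few candidate routes:
C - D - A: 3 + 9 = 12
C - D - F - A: 3 + 7 + 8 = 18
C - E - F - A: 6 + 9 + 8 = 23
C - E - A: 6 + 6 = 12
Shortest: 12.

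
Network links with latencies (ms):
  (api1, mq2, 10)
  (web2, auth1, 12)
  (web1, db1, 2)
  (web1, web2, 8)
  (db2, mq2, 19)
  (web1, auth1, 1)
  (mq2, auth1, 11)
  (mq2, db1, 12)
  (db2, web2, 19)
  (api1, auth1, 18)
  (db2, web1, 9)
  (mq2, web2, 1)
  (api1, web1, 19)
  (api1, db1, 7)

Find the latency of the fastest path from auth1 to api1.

Some routes from auth1 to api1:
auth1 -> mq2 -> api1: 11 + 10 = 21
auth1 -> web1 -> db1 -> api1: 1 + 2 + 7 = 10
auth1 -> web1 -> web2 -> mq2 -> api1: 1 + 8 + 1 + 10 = 20
auth1 -> api1: 18
auth1 -> web1 -> api1: 1 + 19 = 20
Shortest: 10 ms.

10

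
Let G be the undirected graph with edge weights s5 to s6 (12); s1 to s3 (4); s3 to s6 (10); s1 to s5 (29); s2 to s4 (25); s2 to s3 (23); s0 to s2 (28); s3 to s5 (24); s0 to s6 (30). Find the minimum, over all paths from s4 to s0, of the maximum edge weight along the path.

28

Routes from s4 to s0:
s4 → s2 → s3 → s5 → s6 → s0: max(25, 23, 24, 12, 30) = 30
s4 → s2 → s3 → s6 → s0: max(25, 23, 10, 30) = 30
s4 → s2 → s0: max(25, 28) = 28
s4 → s2 → s3 → s1 → s5 → s6 → s0: max(25, 23, 4, 29, 12, 30) = 30
The minimum achievable maximum is 28.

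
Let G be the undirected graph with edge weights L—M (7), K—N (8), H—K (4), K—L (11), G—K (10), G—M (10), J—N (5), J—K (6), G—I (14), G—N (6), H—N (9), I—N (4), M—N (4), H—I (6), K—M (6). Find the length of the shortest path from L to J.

16

Comparing a few candidate routes:
L→M→K→J: 7 + 6 + 6 = 19
L→K→J: 11 + 6 = 17
L→M→N→J: 7 + 4 + 5 = 16
Best route has total 16.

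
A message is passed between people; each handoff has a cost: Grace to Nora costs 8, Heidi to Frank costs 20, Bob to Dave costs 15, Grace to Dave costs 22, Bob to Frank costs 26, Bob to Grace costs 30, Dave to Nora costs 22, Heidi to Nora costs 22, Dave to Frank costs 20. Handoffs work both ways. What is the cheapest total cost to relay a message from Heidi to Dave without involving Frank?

Routes from Heidi to Dave avoiding Frank:
Heidi -> Nora -> Grace -> Dave: 22 + 8 + 22 = 52
Heidi -> Nora -> Grace -> Bob -> Dave: 22 + 8 + 30 + 15 = 75
Heidi -> Nora -> Dave: 22 + 22 = 44
Shortest: 44.

44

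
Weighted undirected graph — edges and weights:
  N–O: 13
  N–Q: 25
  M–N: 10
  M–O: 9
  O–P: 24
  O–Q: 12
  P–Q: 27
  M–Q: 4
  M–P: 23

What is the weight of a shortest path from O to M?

Checking several routes:
O→N→M: 13 + 10 = 23
O→Q→M: 12 + 4 = 16
O→N→Q→M: 13 + 25 + 4 = 42
O→M: 9
Shortest: 9.

9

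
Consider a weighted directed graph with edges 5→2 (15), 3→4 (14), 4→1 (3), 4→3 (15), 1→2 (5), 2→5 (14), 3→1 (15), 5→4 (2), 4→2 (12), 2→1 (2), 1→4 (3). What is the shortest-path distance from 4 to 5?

22

Candidate routes:
4-3-1-2-5: 15 + 15 + 5 + 14 = 49
4-2-5: 12 + 14 = 26
4-1-2-5: 3 + 5 + 14 = 22
The minimum is 22.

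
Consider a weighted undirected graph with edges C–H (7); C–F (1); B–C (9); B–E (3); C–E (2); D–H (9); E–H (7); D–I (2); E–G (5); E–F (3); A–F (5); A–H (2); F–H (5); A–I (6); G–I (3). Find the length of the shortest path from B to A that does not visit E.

15

Checking several routes:
B -> C -> H -> F -> A: 9 + 7 + 5 + 5 = 26
B -> C -> F -> A: 9 + 1 + 5 = 15
B -> C -> F -> H -> A: 9 + 1 + 5 + 2 = 17
B -> C -> H -> A: 9 + 7 + 2 = 18
Best route has total 15.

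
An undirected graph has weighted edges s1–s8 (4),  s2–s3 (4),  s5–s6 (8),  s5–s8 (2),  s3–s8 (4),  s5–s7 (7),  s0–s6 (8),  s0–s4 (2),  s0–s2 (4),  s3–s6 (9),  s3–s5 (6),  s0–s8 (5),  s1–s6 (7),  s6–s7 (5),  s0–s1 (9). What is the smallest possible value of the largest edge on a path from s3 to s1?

4

Checking several routes:
s3 -> s2 -> s0 -> s8 -> s1: max(4, 4, 5, 4) = 5
s3 -> s8 -> s5 -> s7 -> s6 -> s1: max(4, 2, 7, 5, 7) = 7
s3 -> s8 -> s1: max(4, 4) = 4
s3 -> s5 -> s8 -> s1: max(6, 2, 4) = 6
The minimum achievable maximum is 4.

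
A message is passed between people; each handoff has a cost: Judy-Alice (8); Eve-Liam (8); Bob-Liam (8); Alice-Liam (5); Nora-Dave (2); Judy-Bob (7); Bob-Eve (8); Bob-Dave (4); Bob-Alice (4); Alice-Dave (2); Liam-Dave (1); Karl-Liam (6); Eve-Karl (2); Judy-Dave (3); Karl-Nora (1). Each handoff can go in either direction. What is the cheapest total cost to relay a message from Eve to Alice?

Comparing a few candidate routes:
Eve - Karl - Nora - Dave - Liam - Alice: 2 + 1 + 2 + 1 + 5 = 11
Eve - Bob - Alice: 8 + 4 = 12
Eve - Liam - Dave - Alice: 8 + 1 + 2 = 11
Eve - Karl - Liam - Dave - Alice: 2 + 6 + 1 + 2 = 11
Eve - Karl - Nora - Dave - Alice: 2 + 1 + 2 + 2 = 7
Best route has total 7.

7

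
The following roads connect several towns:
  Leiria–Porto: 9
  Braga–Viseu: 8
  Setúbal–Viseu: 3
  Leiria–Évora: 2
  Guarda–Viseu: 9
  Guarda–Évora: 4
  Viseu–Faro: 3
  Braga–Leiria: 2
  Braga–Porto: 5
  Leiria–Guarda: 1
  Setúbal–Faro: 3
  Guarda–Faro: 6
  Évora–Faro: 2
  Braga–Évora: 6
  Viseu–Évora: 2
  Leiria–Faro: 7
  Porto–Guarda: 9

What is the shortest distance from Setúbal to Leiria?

Comparing a few candidate routes:
Setúbal → Viseu → Évora → Guarda → Leiria: 3 + 2 + 4 + 1 = 10
Setúbal → Viseu → Évora → Leiria: 3 + 2 + 2 = 7
Setúbal → Viseu → Faro → Évora → Leiria: 3 + 3 + 2 + 2 = 10
Setúbal → Faro → Évora → Leiria: 3 + 2 + 2 = 7
Shortest: 7.

7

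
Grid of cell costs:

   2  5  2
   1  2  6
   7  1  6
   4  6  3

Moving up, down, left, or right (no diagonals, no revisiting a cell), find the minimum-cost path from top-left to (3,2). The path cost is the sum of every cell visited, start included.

Best path: r0c0 r1c0 r1c1 r2c1 r2c2 r3c2
Cost: 2 + 1 + 2 + 1 + 6 + 3 = 15

15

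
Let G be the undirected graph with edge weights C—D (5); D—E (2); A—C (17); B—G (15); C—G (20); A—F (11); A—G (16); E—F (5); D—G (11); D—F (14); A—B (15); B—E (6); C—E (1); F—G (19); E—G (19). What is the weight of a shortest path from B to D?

Some routes from B to D:
B→E→D: 6 + 2 = 8
B→A→C→E→D: 15 + 17 + 1 + 2 = 35
B→A→F→E→D: 15 + 11 + 5 + 2 = 33
B→G→D: 15 + 11 = 26
B→E→C→D: 6 + 1 + 5 = 12
B→E→F→D: 6 + 5 + 14 = 25
Best route has total 8.

8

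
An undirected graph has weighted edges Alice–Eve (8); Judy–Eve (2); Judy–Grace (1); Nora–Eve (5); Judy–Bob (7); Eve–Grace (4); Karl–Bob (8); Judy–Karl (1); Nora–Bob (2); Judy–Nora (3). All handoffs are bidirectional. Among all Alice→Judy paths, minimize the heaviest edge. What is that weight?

A few of the Alice→Judy routes:
Alice-Eve-Nora-Bob-Judy: max(8, 5, 2, 7) = 8
Alice-Eve-Nora-Bob-Karl-Judy: max(8, 5, 2, 8, 1) = 8
Alice-Eve-Nora-Judy: max(8, 5, 3) = 8
Alice-Eve-Grace-Judy: max(8, 4, 1) = 8
Smallest bottleneck: 8.

8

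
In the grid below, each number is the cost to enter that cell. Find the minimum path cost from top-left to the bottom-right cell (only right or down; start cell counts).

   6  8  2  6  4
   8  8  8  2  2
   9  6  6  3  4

Cheapest: [0,0]→[0,1]→[0,2]→[0,3]→[1,3]→[1,4]→[2,4]
  6 + 8 + 2 + 6 + 2 + 2 + 4 = 30
(Top row then right column would cost 32.)

30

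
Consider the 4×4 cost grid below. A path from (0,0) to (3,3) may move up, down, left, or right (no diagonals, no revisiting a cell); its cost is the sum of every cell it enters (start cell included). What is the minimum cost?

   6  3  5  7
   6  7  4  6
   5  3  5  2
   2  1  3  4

27

One optimal route is [0,0] → [0,1] → [1,1] → [2,1] → [3,1] → [3,2] → [3,3].
Its cost is 6 + 3 + 7 + 3 + 1 + 3 + 4 = 27.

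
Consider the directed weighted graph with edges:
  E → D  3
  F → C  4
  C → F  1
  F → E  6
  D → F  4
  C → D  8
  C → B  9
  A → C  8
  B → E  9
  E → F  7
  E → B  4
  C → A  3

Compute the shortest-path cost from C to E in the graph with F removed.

18

Candidate routes:
C-B-E: 9 + 9 = 18
The minimum is 18.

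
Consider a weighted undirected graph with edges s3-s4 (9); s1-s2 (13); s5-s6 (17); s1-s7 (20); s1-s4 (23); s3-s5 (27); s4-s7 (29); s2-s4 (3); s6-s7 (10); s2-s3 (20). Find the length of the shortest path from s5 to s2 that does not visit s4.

47

Candidate routes:
s5 - s6 - s7 - s1 - s2: 17 + 10 + 20 + 13 = 60
s5 - s3 - s2: 27 + 20 = 47
Best route has total 47.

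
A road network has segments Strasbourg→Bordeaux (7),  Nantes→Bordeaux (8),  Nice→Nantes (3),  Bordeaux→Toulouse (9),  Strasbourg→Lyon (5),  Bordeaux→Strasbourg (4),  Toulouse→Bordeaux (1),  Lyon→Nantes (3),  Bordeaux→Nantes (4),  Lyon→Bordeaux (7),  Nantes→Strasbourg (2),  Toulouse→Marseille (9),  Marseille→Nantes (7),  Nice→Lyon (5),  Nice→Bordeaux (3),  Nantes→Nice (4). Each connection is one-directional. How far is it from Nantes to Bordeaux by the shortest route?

7

Checking several routes:
Nantes → Strasbourg → Bordeaux: 2 + 7 = 9
Nantes → Strasbourg → Lyon → Bordeaux: 2 + 5 + 7 = 14
Nantes → Bordeaux: 8
Nantes → Nice → Bordeaux: 4 + 3 = 7
The minimum is 7.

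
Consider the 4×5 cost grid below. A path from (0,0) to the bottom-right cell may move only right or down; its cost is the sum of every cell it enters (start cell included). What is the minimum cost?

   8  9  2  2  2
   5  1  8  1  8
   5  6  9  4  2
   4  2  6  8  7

35

One optimal route is [0,0] [0,1] [0,2] [0,3] [1,3] [2,3] [2,4] [3,4].
Its cost is 8 + 9 + 2 + 2 + 1 + 4 + 2 + 7 = 35.
For comparison, the top-then-right route costs 40.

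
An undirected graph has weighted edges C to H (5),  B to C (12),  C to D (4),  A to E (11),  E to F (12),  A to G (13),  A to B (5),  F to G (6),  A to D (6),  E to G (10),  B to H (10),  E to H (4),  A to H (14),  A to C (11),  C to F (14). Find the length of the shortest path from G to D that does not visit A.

23

Comparing a few candidate routes:
G-E-F-C-D: 10 + 12 + 14 + 4 = 40
G-F-E-H-C-D: 6 + 12 + 4 + 5 + 4 = 31
G-F-C-D: 6 + 14 + 4 = 24
G-E-H-C-D: 10 + 4 + 5 + 4 = 23
G-E-H-B-C-D: 10 + 4 + 10 + 12 + 4 = 40
Best route has total 23.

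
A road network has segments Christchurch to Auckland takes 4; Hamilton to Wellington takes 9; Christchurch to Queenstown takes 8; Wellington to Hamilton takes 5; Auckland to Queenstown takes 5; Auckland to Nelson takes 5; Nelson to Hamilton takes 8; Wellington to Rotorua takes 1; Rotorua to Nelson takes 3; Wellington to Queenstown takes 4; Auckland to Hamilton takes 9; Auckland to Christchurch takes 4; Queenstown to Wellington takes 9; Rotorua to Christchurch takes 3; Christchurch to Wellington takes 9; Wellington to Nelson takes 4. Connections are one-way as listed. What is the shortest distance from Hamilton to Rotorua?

Candidate routes:
Hamilton -> Wellington -> Rotorua: 9 + 1 = 10
Best route has total 10.

10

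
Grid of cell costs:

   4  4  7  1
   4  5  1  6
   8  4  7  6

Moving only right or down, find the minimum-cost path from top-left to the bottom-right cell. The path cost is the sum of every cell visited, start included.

26

One optimal route is (0,0) (0,1) (1,1) (1,2) (1,3) (2,3).
Its cost is 4 + 4 + 5 + 1 + 6 + 6 = 26.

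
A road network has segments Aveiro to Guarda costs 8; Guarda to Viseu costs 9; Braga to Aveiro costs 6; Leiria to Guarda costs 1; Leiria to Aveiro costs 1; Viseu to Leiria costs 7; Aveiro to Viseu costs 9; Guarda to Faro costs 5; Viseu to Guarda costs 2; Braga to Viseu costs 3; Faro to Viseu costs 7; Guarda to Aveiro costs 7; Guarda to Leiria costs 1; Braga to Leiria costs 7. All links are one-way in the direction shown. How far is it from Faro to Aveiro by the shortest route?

Routes from Faro to Aveiro:
Faro-Viseu-Leiria-Guarda-Aveiro: 7 + 7 + 1 + 7 = 22
Faro-Viseu-Guarda-Aveiro: 7 + 2 + 7 = 16
Faro-Viseu-Leiria-Aveiro: 7 + 7 + 1 = 15
Faro-Viseu-Guarda-Leiria-Aveiro: 7 + 2 + 1 + 1 = 11
The minimum is 11.

11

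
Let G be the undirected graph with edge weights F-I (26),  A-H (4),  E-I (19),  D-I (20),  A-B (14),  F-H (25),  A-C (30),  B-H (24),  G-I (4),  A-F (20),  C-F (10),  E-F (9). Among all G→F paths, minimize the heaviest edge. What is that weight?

Routes from G to F:
G→I→F: max(4, 26) = 26
G→I→E→F: max(4, 19, 9) = 19
The minimum achievable maximum is 19.

19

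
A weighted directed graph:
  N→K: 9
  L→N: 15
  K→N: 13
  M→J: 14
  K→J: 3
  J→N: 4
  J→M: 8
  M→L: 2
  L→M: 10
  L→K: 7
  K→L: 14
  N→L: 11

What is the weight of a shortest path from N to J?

A few of the N→J routes:
N -> K -> J: 9 + 3 = 12
N -> L -> K -> J: 11 + 7 + 3 = 21
N -> L -> M -> J: 11 + 10 + 14 = 35
The minimum is 12.

12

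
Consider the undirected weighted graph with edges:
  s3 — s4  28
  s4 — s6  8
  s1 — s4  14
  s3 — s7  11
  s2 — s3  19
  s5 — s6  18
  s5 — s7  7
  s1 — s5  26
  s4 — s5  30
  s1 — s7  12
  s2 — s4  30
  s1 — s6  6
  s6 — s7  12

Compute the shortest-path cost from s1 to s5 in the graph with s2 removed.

19

Some routes from s1 to s5 avoiding s2:
s1 -> s7 -> s5: 12 + 7 = 19
s1 -> s6 -> s5: 6 + 18 = 24
s1 -> s5: 26
s1 -> s6 -> s7 -> s5: 6 + 12 + 7 = 25
Best route has total 19.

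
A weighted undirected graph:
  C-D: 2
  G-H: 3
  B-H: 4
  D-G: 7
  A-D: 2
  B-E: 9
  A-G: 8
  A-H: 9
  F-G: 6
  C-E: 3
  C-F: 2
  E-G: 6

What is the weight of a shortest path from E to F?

5

Checking several routes:
E -> C -> D -> G -> F: 3 + 2 + 7 + 6 = 18
E -> G -> D -> C -> F: 6 + 7 + 2 + 2 = 17
E -> G -> F: 6 + 6 = 12
E -> C -> F: 3 + 2 = 5
The minimum is 5.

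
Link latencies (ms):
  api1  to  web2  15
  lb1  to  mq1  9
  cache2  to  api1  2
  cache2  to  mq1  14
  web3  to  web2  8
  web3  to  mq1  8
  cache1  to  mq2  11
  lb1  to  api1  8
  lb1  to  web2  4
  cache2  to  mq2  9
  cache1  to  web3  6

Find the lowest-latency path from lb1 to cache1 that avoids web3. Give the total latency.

30

Routes from lb1 to cache1 avoiding web3:
lb1-web2-api1-cache2-mq2-cache1: 4 + 15 + 2 + 9 + 11 = 41
lb1-mq1-cache2-mq2-cache1: 9 + 14 + 9 + 11 = 43
lb1-api1-cache2-mq2-cache1: 8 + 2 + 9 + 11 = 30
The minimum is 30 ms.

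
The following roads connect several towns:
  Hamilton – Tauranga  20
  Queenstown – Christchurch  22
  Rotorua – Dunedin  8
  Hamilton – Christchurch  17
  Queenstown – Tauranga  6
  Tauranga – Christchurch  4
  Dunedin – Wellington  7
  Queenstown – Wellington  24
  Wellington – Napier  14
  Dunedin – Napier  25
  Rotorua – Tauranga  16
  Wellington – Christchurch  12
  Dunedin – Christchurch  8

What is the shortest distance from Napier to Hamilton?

Some routes from Napier to Hamilton:
Napier → Wellington → Christchurch → Hamilton: 14 + 12 + 17 = 43
Napier → Dunedin → Christchurch → Hamilton: 25 + 8 + 17 = 50
Napier → Wellington → Dunedin → Christchurch → Hamilton: 14 + 7 + 8 + 17 = 46
Best route has total 43.

43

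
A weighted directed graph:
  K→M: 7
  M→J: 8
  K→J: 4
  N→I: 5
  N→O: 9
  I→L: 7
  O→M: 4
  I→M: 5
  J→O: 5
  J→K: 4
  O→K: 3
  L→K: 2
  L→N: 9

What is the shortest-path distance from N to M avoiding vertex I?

13

Paths from N to M avoiding I:
N -> O -> K -> M: 9 + 3 + 7 = 19
N -> O -> M: 9 + 4 = 13
Best route has total 13.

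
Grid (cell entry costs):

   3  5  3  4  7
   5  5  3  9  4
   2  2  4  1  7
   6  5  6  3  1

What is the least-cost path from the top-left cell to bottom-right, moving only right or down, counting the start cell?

21

Path [0,0] -> [1,0] -> [2,0] -> [2,1] -> [2,2] -> [2,3] -> [3,3] -> [3,4]: 3 + 5 + 2 + 2 + 4 + 1 + 3 + 1 = 21.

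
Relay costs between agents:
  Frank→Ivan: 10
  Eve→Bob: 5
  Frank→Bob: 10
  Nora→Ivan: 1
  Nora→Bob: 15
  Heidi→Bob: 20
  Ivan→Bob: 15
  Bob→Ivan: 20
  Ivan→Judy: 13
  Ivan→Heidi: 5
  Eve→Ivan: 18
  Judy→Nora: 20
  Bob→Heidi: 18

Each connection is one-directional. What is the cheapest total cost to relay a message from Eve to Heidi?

23

Comparing a few candidate routes:
Eve-Ivan-Heidi: 18 + 5 = 23
Eve-Bob-Heidi: 5 + 18 = 23
Eve-Ivan-Bob-Heidi: 18 + 15 + 18 = 51
Eve-Bob-Ivan-Heidi: 5 + 20 + 5 = 30
Shortest: 23.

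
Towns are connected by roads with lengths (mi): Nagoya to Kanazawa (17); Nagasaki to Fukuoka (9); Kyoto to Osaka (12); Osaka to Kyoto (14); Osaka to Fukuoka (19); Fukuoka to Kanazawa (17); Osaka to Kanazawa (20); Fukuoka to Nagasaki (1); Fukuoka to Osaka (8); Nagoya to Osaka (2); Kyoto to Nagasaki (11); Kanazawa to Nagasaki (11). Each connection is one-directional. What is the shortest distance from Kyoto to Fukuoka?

Candidate routes:
Kyoto→Osaka→Fukuoka: 12 + 19 = 31
Kyoto→Nagasaki→Fukuoka: 11 + 9 = 20
Kyoto→Osaka→Kanazawa→Nagasaki→Fukuoka: 12 + 20 + 11 + 9 = 52
The minimum is 20 mi.

20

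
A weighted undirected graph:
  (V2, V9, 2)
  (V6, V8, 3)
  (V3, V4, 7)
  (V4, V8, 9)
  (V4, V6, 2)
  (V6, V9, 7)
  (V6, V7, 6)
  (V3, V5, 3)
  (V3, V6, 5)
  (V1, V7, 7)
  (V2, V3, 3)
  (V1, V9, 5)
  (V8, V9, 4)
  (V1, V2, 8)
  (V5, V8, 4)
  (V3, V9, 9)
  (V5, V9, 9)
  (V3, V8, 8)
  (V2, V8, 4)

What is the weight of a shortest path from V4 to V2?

Comparing a few candidate routes:
V4 -> V6 -> V8 -> V2: 2 + 3 + 4 = 9
V4 -> V6 -> V3 -> V2: 2 + 5 + 3 = 10
V4 -> V3 -> V2: 7 + 3 = 10
The minimum is 9.

9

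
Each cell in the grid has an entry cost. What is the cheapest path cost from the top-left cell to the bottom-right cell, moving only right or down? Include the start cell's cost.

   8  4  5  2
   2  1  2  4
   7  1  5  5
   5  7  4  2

Path [0,0]→[1,0]→[1,1]→[2,1]→[2,2]→[3,2]→[3,3]: 8 + 2 + 1 + 1 + 5 + 4 + 2 = 23.
(Top row then right column would cost 30.)

23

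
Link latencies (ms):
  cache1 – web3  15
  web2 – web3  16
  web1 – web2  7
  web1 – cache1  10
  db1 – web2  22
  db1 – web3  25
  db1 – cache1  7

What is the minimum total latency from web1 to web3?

Checking several routes:
web1→cache1→web3: 10 + 15 = 25
web1→web2→db1→cache1→web3: 7 + 22 + 7 + 15 = 51
web1→web2→web3: 7 + 16 = 23
web1→cache1→db1→web3: 10 + 7 + 25 = 42
Best route has total 23 ms.

23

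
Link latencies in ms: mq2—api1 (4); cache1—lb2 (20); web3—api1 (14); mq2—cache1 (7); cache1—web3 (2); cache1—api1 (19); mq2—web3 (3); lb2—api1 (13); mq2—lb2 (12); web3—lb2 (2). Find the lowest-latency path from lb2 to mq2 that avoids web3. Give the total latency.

12

Routes from lb2 to mq2 avoiding web3:
lb2 → cache1 → mq2: 20 + 7 = 27
lb2 → mq2: 12
lb2 → api1 → mq2: 13 + 4 = 17
lb2 → cache1 → api1 → mq2: 20 + 19 + 4 = 43
lb2 → api1 → cache1 → mq2: 13 + 19 + 7 = 39
The minimum is 12 ms.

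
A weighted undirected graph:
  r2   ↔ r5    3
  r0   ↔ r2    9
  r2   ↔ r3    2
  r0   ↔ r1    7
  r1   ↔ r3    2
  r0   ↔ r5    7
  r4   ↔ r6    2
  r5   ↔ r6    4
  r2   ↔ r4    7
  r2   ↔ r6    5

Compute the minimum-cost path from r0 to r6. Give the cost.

Comparing a few candidate routes:
r0-r1-r3-r2-r6: 7 + 2 + 2 + 5 = 16
r0-r1-r3-r2-r5-r6: 7 + 2 + 2 + 3 + 4 = 18
r0-r5-r2-r6: 7 + 3 + 5 = 15
r0-r2-r5-r6: 9 + 3 + 4 = 16
r0-r5-r6: 7 + 4 = 11
r0-r2-r6: 9 + 5 = 14
The minimum is 11.

11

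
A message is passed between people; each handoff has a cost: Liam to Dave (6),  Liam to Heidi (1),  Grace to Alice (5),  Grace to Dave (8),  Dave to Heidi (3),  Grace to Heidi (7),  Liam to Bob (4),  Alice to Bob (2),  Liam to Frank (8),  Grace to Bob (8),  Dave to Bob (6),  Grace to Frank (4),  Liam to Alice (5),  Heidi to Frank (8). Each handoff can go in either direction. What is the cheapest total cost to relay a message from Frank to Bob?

11

Some routes from Frank to Bob:
Frank - Heidi - Liam - Bob: 8 + 1 + 4 = 13
Frank - Grace - Alice - Bob: 4 + 5 + 2 = 11
Frank - Liam - Bob: 8 + 4 = 12
Frank - Grace - Bob: 4 + 8 = 12
Shortest: 11.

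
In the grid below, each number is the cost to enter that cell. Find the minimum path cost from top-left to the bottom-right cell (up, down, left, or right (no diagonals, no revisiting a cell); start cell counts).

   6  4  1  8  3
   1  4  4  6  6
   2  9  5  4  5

29

Cheapest: [0,0] [0,1] [0,2] [1,2] [2,2] [2,3] [2,4]
  6 + 4 + 1 + 4 + 5 + 4 + 5 = 29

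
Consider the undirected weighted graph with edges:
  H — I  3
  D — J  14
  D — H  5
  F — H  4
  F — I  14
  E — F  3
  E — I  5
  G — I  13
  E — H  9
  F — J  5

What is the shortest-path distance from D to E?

12

Comparing a few candidate routes:
D→H→I→E: 5 + 3 + 5 = 13
D→H→F→E: 5 + 4 + 3 = 12
D→H→E: 5 + 9 = 14
Shortest: 12.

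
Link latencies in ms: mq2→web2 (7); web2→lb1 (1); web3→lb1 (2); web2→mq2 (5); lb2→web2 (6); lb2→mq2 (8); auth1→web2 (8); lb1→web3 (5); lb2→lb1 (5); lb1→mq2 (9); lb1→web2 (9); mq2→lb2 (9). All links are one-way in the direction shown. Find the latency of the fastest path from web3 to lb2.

Routes from web3 to lb2:
web3 -> lb1 -> mq2 -> lb2: 2 + 9 + 9 = 20
web3 -> lb1 -> web2 -> mq2 -> lb2: 2 + 9 + 5 + 9 = 25
The minimum is 20 ms.

20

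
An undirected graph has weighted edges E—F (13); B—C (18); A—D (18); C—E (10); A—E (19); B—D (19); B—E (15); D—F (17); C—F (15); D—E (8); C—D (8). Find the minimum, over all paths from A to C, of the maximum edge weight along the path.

18

Checking several routes:
A→D→F→E→C: max(18, 17, 13, 10) = 18
A→D→E→B→C: max(18, 8, 15, 18) = 18
A→D→F→C: max(18, 17, 15) = 18
A→D→E→F→C: max(18, 8, 13, 15) = 18
A→D→E→C: max(18, 8, 10) = 18
A→D→C: max(18, 8) = 18
Smallest bottleneck: 18.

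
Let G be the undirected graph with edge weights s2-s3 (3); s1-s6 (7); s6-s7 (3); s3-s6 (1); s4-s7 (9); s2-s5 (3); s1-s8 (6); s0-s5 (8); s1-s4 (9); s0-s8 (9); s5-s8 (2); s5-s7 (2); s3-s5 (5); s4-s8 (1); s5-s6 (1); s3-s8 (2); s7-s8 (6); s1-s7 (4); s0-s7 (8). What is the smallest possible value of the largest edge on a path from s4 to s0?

8

Some routes from s4 to s0:
s4 - s8 - s7 - s6 - s5 - s0: max(1, 6, 3, 1, 8) = 8
s4 - s8 - s7 - s0: max(1, 6, 8) = 8
s4 - s8 - s7 - s6 - s3 - s2 - s5 - s0: max(1, 6, 3, 1, 3, 3, 8) = 8
s4 - s8 - s7 - s6 - s3 - s5 - s0: max(1, 6, 3, 1, 5, 8) = 8
s4 - s8 - s7 - s1 - s6 - s5 - s0: max(1, 6, 4, 7, 1, 8) = 8
Smallest bottleneck: 8.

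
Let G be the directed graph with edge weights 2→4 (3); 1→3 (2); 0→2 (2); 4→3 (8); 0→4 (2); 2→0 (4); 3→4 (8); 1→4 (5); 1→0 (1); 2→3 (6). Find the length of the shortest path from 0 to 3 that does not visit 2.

10

Paths from 0 to 3 avoiding 2:
0-4-3: 2 + 8 = 10
Shortest: 10.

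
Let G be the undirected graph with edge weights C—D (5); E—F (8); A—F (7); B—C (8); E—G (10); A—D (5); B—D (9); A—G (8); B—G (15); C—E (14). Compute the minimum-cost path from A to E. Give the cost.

15

Checking several routes:
A → D → C → E: 5 + 5 + 14 = 24
A → F → E: 7 + 8 = 15
A → G → E: 8 + 10 = 18
The minimum is 15.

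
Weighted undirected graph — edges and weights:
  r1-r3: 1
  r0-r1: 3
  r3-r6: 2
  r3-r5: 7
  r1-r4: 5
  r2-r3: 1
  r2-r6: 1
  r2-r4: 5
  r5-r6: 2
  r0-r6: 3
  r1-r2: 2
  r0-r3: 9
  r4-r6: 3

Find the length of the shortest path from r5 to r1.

5

Some routes from r5 to r1:
r5-r6-r3-r1: 2 + 2 + 1 = 5
r5-r6-r3-r2-r1: 2 + 2 + 1 + 2 = 7
r5-r6-r2-r1: 2 + 1 + 2 = 5
r5-r6-r2-r3-r1: 2 + 1 + 1 + 1 = 5
Shortest: 5.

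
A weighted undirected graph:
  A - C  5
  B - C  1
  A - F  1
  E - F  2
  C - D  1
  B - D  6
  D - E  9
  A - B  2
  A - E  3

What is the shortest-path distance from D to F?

5

A few of the D→F routes:
D - C - A - F: 1 + 5 + 1 = 7
D - C - B - A - E - F: 1 + 1 + 2 + 3 + 2 = 9
D - C - B - A - F: 1 + 1 + 2 + 1 = 5
Best route has total 5.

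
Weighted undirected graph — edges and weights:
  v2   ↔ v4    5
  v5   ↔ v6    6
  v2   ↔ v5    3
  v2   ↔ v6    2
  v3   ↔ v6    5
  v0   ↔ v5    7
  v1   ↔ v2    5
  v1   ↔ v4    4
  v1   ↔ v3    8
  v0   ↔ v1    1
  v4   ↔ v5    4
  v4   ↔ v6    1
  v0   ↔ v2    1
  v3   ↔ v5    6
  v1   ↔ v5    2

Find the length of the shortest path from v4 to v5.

Comparing a few candidate routes:
v4→v6→v2→v5: 1 + 2 + 3 = 6
v4→v5: 4
v4→v1→v5: 4 + 2 = 6
The minimum is 4.

4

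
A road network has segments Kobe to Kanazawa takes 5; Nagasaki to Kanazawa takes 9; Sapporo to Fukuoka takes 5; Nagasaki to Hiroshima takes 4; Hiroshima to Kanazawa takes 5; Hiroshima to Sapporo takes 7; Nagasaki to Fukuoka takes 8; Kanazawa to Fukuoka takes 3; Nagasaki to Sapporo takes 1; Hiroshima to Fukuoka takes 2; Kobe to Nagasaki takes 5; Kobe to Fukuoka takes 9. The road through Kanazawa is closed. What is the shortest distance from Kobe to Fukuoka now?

A few of the Kobe→Fukuoka routes:
Kobe - Nagasaki - Fukuoka: 5 + 8 = 13
Kobe - Nagasaki - Hiroshima - Fukuoka: 5 + 4 + 2 = 11
Kobe - Fukuoka: 9
Kobe - Nagasaki - Sapporo - Fukuoka: 5 + 1 + 5 = 11
Best route has total 9.

9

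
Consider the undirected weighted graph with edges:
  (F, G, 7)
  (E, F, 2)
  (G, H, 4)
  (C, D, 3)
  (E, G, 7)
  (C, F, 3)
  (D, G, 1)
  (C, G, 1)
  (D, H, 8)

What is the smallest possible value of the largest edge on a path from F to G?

Paths from F to G:
F → C → D → H → G: max(3, 3, 8, 4) = 8
F → C → G: max(3, 1) = 3
F → G: max(7) = 7
F → E → G: max(2, 7) = 7
F → C → D → G: max(3, 3, 1) = 3
The minimum achievable maximum is 3.

3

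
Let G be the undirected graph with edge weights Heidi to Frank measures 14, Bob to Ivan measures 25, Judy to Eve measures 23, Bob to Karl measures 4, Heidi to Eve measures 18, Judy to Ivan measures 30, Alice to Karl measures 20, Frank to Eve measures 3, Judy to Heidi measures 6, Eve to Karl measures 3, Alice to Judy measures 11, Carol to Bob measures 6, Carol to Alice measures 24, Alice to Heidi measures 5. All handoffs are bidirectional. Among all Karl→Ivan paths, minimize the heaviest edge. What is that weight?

25

Some routes from Karl to Ivan:
Karl → Alice → Carol → Bob → Ivan: max(20, 24, 6, 25) = 25
Karl → Eve → Judy → Heidi → Alice → Carol → Bob → Ivan: max(3, 23, 6, 5, 24, 6, 25) = 25
Karl → Eve → Frank → Heidi → Alice → Carol → Bob → Ivan: max(3, 3, 14, 5, 24, 6, 25) = 25
Karl → Bob → Ivan: max(4, 25) = 25
Karl → Eve → Judy → Alice → Carol → Bob → Ivan: max(3, 23, 11, 24, 6, 25) = 25
The minimum achievable maximum is 25.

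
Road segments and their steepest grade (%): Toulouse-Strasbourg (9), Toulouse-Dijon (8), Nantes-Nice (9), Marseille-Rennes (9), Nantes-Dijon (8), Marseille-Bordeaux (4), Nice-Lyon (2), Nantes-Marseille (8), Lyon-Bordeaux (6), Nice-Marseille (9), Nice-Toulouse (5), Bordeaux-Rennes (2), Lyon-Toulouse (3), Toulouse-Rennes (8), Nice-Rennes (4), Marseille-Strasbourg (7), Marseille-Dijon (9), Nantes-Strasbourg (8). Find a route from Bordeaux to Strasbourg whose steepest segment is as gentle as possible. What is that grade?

Checking several routes:
Bordeaux → Lyon → Toulouse → Dijon → Nantes → Strasbourg: max(6, 3, 8, 8, 8) = 8
Bordeaux → Marseille → Strasbourg: max(4, 7) = 7
Bordeaux → Marseille → Nantes → Strasbourg: max(4, 8, 8) = 8
The minimum achievable maximum is 7%.

7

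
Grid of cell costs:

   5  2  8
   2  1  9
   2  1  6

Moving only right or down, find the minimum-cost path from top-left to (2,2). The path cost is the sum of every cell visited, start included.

15

Best path: [0,0] → [0,1] → [1,1] → [2,1] → [2,2]
Cost: 5 + 2 + 1 + 1 + 6 = 15
For comparison, the top-then-right route costs 30.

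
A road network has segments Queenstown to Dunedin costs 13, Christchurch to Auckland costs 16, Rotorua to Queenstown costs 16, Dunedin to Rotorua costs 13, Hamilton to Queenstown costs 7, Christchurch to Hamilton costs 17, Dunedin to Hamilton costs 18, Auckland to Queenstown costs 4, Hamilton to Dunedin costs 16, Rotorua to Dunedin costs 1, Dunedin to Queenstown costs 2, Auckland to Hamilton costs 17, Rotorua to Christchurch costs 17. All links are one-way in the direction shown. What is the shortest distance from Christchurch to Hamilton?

Paths from Christchurch to Hamilton:
Christchurch -> Auckland -> Hamilton: 16 + 17 = 33
Christchurch -> Hamilton: 17
Christchurch -> Auckland -> Queenstown -> Dunedin -> Hamilton: 16 + 4 + 13 + 18 = 51
Best route has total 17.

17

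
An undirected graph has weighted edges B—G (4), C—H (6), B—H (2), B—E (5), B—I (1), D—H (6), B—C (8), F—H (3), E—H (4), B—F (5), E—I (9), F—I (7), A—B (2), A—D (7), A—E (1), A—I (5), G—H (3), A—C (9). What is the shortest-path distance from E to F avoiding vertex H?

Some routes from E to F avoiding H:
E - B - F: 5 + 5 = 10
E - A - B - I - F: 1 + 2 + 1 + 7 = 11
E - A - B - F: 1 + 2 + 5 = 8
The minimum is 8.

8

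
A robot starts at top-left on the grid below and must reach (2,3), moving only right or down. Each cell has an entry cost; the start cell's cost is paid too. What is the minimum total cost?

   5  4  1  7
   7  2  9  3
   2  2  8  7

27

Take r0c0 -> r0c1 -> r0c2 -> r0c3 -> r1c3 -> r2c3 for a total of 5 + 4 + 1 + 7 + 3 + 7 = 27.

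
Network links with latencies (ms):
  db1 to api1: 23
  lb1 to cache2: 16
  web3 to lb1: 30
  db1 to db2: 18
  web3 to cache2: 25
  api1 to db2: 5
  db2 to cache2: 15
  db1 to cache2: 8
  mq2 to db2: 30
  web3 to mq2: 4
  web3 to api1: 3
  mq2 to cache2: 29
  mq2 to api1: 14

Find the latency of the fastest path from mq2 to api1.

Checking several routes:
mq2-db2-api1: 30 + 5 = 35
mq2-api1: 14
mq2-cache2-web3-api1: 29 + 25 + 3 = 57
mq2-web3-api1: 4 + 3 = 7
mq2-web3-cache2-db2-api1: 4 + 25 + 15 + 5 = 49
mq2-cache2-db2-api1: 29 + 15 + 5 = 49
The minimum is 7 ms.

7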